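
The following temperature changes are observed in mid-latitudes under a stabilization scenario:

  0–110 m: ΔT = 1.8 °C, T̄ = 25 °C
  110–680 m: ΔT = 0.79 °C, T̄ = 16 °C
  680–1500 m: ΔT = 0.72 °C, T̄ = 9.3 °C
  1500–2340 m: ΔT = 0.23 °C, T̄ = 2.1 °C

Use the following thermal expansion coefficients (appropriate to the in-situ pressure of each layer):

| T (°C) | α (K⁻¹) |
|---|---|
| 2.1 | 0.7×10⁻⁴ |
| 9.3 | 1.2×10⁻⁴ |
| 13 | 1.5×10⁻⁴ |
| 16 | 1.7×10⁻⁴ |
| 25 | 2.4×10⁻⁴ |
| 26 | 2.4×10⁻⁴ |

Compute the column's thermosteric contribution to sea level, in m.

Δh ≈ 0.21 m

Layer 1 at 25 °C → α = 2.4×10⁻⁴ K⁻¹
Layer 2 at 16 °C → α = 1.7×10⁻⁴ K⁻¹
Layer 3 at 9.3 °C → α = 1.2×10⁻⁴ K⁻¹
Layer 4 at 2.1 °C → α = 0.7×10⁻⁴ K⁻¹
2.4×10⁻⁴ × 110 × 1.8 = 0.04752 m
570 × 1.7×10⁻⁴ × 0.79 = 0.076551 m
Layer 3: 0.72 × 1.2×10⁻⁴ × 820 = 0.070848 m
1500–2340 m: 0.23 × 0.7×10⁻⁴ × 840 = 0.013524 m
Δh = 0.04752 + 0.076551 + 0.070848 + 0.013524 = 0.208443 m ≈ 0.21 m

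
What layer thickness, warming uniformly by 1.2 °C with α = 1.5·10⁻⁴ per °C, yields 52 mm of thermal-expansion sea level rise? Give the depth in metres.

H ≈ 290 m

H = Δh/(αΔT) = 0.052 / (1.5×10⁻⁴ × 1.2) ≈ 288.9 m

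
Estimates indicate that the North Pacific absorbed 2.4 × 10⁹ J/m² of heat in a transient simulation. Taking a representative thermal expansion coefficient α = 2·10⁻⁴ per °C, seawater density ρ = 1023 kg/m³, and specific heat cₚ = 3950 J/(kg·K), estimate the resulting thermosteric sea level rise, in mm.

Δh = αQ/(ρcₚ) = 2×10⁻⁴ × 2.4×10⁹ / (1023 × 3950) ≈ 0.11879 m

Δh = 119 mm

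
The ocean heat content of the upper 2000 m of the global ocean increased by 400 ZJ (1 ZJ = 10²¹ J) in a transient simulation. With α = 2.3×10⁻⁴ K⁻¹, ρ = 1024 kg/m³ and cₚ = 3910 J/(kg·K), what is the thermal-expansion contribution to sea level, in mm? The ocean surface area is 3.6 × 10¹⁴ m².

Per unit area: Q = 400×10²¹ / (3.6×10¹⁴) ≈ 1.111×10⁹ J/m²
Δh = αQ/(ρcₚ) = 2.3×10⁻⁴ × 1.111×10⁹ / (1024 × 3910) ≈ 0.063821 m

64 mm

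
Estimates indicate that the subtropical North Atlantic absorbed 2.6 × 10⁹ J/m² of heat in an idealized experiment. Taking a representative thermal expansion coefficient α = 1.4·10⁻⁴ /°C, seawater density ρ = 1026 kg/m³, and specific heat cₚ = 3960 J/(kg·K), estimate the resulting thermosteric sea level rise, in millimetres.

Δh = αQ/(ρcₚ) = 1.4×10⁻⁴ × 2.6×10⁹ / (1026 × 3960) ≈ 0.08959 m

89.6 mm of thermosteric rise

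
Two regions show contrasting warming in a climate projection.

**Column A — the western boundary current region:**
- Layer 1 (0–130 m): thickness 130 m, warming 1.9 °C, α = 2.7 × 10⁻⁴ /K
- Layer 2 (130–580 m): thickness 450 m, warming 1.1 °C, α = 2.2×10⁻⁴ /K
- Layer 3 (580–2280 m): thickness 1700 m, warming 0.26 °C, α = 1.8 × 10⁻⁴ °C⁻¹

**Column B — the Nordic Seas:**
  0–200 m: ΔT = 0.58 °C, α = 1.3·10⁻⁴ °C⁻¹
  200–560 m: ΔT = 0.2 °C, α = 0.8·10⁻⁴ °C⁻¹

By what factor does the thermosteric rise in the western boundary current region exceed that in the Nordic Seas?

A 0–130 m: 130 × 1.9 × 2.7×10⁻⁴ = 0.06669 m
A 1.1 × 2.2×10⁻⁴ × 450 = 0.10890 m
A 0.26 × 1.8×10⁻⁴ × 1700 = 0.07956 m
A total: 0.25515 m
B Layer 1: 200 × 0.58 × 1.3×10⁻⁴ = 0.01508 m
B 200–560 m: 0.2 × 360 × 0.8×10⁻⁴ = 0.00576 m
B total: 0.02084 m
Ratio: 0.25515 / 0.02084 ≈ 12.24

≈ 12.2×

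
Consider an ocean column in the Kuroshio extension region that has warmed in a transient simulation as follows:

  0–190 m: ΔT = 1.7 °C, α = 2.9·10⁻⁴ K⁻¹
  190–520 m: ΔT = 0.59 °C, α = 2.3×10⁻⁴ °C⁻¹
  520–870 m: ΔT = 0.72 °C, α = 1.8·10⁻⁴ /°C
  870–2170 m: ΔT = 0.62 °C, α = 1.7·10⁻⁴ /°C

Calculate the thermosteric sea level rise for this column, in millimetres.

190 × 1.7 × 2.9×10⁻⁴ = 0.09367 m
190–520 m: 2.3×10⁻⁴ × 0.59 × 330 = 0.044781 m
Layer 3: 350 × 1.8×10⁻⁴ × 0.72 = 0.04536 m
Layer 4: 1.7×10⁻⁴ × 0.62 × 1300 = 0.13702 m
Δh = 0.09367 + 0.044781 + 0.04536 + 0.13702 = 0.320831 m

Δh = 320 mm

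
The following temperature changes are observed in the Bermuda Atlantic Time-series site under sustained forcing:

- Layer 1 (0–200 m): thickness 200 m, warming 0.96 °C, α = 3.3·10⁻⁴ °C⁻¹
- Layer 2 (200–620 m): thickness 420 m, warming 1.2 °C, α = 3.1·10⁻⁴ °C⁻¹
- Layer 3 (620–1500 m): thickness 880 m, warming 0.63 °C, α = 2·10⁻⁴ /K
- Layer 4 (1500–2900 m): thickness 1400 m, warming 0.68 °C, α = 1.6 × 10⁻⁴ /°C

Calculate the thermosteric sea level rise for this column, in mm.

Layer 1: 0.96 × 200 × 3.3×10⁻⁴ = 0.06336 m
200–620 m: 3.1×10⁻⁴ × 420 × 1.2 = 0.15624 m
620–1500 m: 0.63 × 880 × 2×10⁻⁴ = 0.11088 m
Layer 4: 0.68 × 1.6×10⁻⁴ × 1400 = 0.15232 m
Δh = 0.06336 + 0.15624 + 0.11088 + 0.15232 = 0.48280 m

Δh ≈ 483 mm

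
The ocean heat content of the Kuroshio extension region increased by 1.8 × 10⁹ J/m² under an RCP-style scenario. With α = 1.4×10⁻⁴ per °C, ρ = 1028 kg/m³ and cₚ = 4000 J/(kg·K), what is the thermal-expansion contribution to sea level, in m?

Δh = αQ/(ρcₚ) = 1.4×10⁻⁴ × 1.8×10⁹ / (1028 × 4000) ≈ 0.061284 m

0.061 m of thermosteric rise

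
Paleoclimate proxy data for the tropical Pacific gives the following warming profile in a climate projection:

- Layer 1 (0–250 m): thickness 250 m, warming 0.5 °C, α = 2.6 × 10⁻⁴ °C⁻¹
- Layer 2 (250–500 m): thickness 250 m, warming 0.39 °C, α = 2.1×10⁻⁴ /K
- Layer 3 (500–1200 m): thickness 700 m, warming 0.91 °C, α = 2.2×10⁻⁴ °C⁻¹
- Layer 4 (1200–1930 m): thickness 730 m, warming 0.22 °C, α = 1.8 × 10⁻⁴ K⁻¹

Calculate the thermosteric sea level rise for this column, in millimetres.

Layer 1: 2.6×10⁻⁴ × 250 × 0.5 = 0.03250 m
250–500 m: 2.1×10⁻⁴ × 0.39 × 250 = 0.020475 m
500–1200 m: 700 × 2.2×10⁻⁴ × 0.91 = 0.14014 m
1200–1930 m: 0.22 × 730 × 1.8×10⁻⁴ = 0.028908 m
Δh = 0.03250 + 0.020475 + 0.14014 + 0.028908 = 0.222023 m

Δh ≈ 220 mm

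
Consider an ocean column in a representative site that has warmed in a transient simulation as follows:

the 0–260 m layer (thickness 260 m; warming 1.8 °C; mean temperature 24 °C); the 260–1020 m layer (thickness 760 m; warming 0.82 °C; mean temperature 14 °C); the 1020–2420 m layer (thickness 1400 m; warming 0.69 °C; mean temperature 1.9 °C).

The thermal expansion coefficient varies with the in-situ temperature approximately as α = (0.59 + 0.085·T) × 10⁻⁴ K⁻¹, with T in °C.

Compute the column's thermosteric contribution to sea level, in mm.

Δh = 310 mm

Layer 1: α = (0.59 + 0.085×24)×10⁻⁴ = 2.63×10⁻⁴ K⁻¹
Layer 2: α = (0.59 + 0.085×14)×10⁻⁴ = 1.78×10⁻⁴ K⁻¹
Layer 3: α = (0.59 + 0.085×1.9)×10⁻⁴ = 0.7515×10⁻⁴ K⁻¹
2.63×10⁻⁴ × 260 × 1.8 = 0.123084 m
0.82 × 760 × 1.78×10⁻⁴ = 0.1109296 m
1020–2420 m: 0.69 × 0.7515×10⁻⁴ × 1400 = 0.0725949 m
Δh = 0.123084 + 0.1109296 + 0.0725949 = 0.3066085 m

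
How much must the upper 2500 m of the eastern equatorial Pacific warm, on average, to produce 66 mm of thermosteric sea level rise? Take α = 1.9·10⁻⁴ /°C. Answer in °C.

ΔT = Δh/(αH) = 0.066 / (1.9×10⁻⁴ × 2500) ≈ 0.1389 °C

about 0.139 °C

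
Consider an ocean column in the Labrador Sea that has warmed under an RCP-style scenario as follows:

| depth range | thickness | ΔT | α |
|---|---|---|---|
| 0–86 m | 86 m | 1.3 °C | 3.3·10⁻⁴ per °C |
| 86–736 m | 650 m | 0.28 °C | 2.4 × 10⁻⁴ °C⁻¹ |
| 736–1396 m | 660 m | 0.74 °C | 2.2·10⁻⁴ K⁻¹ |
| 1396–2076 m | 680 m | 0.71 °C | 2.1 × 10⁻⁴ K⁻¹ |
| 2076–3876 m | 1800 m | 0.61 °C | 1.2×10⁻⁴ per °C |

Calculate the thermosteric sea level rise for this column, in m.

1.3 × 3.3×10⁻⁴ × 86 = 0.036894 m
0.28 × 650 × 2.4×10⁻⁴ = 0.04368 m
Layer 3: 2.2×10⁻⁴ × 0.74 × 660 = 0.107448 m
1396–2076 m: 2.1×10⁻⁴ × 680 × 0.71 = 0.101388 m
2076–3876 m: 0.61 × 1.2×10⁻⁴ × 1800 = 0.13176 m
Δh = 0.036894 + 0.04368 + 0.107448 + 0.101388 + 0.13176 = 0.42117 m

Δh ≈ 0.421 m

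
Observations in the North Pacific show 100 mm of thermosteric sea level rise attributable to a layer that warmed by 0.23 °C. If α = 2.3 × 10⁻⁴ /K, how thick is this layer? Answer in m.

about 1900 m

H = Δh/(αΔT) = 0.1 / (2.3×10⁻⁴ × 0.23) ≈ 1890 m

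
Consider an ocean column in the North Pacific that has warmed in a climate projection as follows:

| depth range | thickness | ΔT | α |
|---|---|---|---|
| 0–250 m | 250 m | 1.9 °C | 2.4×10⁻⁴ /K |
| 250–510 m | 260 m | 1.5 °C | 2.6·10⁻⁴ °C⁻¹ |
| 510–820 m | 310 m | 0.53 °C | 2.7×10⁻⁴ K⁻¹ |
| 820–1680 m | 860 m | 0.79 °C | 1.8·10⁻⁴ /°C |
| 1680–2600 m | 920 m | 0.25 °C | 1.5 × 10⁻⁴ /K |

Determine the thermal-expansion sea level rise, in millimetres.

Layer 1: 250 × 1.9 × 2.4×10⁻⁴ = 0.11400 m
Layer 2: 2.6×10⁻⁴ × 260 × 1.5 = 0.10140 m
2.7×10⁻⁴ × 310 × 0.53 = 0.044361 m
820–1680 m: 1.8×10⁻⁴ × 0.79 × 860 = 0.122292 m
0.25 × 1.5×10⁻⁴ × 920 = 0.03450 m
Δh = 0.11400 + 0.10140 + 0.044361 + 0.122292 + 0.03450 = 0.416553 m ≈ 420 mm

Δh ≈ 420 mm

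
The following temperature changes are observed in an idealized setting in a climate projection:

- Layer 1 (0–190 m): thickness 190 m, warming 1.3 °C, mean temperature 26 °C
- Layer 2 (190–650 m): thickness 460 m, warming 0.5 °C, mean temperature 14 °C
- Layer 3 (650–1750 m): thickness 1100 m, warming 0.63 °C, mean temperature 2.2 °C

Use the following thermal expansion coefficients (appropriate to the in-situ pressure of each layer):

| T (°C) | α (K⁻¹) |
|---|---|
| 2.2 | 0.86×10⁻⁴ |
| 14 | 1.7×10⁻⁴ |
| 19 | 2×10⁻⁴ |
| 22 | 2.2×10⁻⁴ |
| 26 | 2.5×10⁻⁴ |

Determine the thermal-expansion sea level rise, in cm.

16.0 cm

Layer 1 at 26 °C → α = 2.5×10⁻⁴ K⁻¹
Layer 2 at 14 °C → α = 1.7×10⁻⁴ K⁻¹
Layer 3 at 2.2 °C → α = 0.86×10⁻⁴ K⁻¹
0–190 m: 1.3 × 2.5×10⁻⁴ × 190 = 0.06175 m
0.5 × 460 × 1.7×10⁻⁴ = 0.03910 m
Layer 3: 0.63 × 0.86×10⁻⁴ × 1100 = 0.059598 m
Δh = 0.06175 + 0.03910 + 0.059598 = 0.160448 m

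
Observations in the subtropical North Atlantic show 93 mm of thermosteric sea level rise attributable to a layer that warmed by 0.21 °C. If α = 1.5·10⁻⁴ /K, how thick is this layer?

H = Δh/(αΔT) = 0.093 / (1.5×10⁻⁴ × 0.21) ≈ 2952 m

H ≈ 3000 m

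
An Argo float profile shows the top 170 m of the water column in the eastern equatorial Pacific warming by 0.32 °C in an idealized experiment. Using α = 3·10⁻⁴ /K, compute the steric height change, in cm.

Δh = αΔT·H = 3×10⁻⁴ × 0.32 × 170 = 0.01632 m

about 1.63 cm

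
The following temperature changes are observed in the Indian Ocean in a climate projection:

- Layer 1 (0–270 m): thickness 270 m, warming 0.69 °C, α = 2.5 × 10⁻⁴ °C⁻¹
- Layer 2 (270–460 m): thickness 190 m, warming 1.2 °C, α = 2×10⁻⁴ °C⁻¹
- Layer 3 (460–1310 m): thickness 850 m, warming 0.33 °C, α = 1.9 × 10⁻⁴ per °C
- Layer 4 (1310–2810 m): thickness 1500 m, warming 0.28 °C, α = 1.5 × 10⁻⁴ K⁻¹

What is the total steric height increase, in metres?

270 × 0.69 × 2.5×10⁻⁴ = 0.046575 m
270–460 m: 2×10⁻⁴ × 1.2 × 190 = 0.04560 m
0.33 × 1.9×10⁻⁴ × 850 = 0.053295 m
Layer 4: 0.28 × 1500 × 1.5×10⁻⁴ = 0.06300 m
Δh = 0.046575 + 0.04560 + 0.053295 + 0.06300 = 0.20847 m ≈ 0.208 m

about 0.208 m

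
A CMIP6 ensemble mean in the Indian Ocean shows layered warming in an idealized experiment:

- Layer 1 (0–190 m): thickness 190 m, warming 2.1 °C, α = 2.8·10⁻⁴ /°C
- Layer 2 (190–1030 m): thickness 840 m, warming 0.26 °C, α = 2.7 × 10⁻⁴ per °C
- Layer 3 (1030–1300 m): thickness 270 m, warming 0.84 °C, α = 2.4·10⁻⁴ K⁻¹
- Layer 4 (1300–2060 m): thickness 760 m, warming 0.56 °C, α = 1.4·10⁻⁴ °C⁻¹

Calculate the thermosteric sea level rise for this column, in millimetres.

Layer 1: 2.8×10⁻⁴ × 2.1 × 190 = 0.11172 m
0.26 × 840 × 2.7×10⁻⁴ = 0.058968 m
Layer 3: 2.4×10⁻⁴ × 270 × 0.84 = 0.054432 m
1.4×10⁻⁴ × 760 × 0.56 = 0.059584 m
Δh = 0.11172 + 0.058968 + 0.054432 + 0.059584 = 0.284704 m ≈ 285 mm

285 mm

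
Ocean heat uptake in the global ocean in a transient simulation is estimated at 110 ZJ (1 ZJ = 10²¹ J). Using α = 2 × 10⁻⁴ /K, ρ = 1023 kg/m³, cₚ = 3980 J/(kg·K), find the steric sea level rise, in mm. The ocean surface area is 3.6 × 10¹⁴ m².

Δh = 15.0 mm

Per unit area: Q = 110×10²¹ / (3.6×10¹⁴) ≈ 3.056×10⁸ J/m²
Δh = αQ/(ρcₚ) = 2×10⁻⁴ × 3.056×10⁸ / (1023 × 3980) ≈ 0.015012 m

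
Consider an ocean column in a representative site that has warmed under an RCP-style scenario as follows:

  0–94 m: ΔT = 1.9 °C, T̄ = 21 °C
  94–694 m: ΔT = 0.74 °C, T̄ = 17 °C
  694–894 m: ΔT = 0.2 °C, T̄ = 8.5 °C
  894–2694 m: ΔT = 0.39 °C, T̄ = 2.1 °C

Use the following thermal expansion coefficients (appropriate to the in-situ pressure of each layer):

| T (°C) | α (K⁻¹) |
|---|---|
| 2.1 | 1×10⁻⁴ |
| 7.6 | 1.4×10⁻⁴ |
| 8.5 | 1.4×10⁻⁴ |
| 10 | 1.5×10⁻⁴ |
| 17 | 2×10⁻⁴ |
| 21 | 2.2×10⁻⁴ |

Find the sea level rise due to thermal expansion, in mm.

200 mm

Layer 1 at 21 °C → α = 2.2×10⁻⁴ K⁻¹
Layer 2 at 17 °C → α = 2×10⁻⁴ K⁻¹
Layer 3 at 8.5 °C → α = 1.4×10⁻⁴ K⁻¹
Layer 4 at 2.1 °C → α = 1×10⁻⁴ K⁻¹
0–94 m: 94 × 2.2×10⁻⁴ × 1.9 = 0.039292 m
Layer 2: 2×10⁻⁴ × 600 × 0.74 = 0.08880 m
0.2 × 200 × 1.4×10⁻⁴ = 0.00560 m
894–2694 m: 1×10⁻⁴ × 0.39 × 1800 = 0.07020 m
Δh = 0.039292 + 0.08880 + 0.00560 + 0.07020 = 0.203892 m ≈ 200 mm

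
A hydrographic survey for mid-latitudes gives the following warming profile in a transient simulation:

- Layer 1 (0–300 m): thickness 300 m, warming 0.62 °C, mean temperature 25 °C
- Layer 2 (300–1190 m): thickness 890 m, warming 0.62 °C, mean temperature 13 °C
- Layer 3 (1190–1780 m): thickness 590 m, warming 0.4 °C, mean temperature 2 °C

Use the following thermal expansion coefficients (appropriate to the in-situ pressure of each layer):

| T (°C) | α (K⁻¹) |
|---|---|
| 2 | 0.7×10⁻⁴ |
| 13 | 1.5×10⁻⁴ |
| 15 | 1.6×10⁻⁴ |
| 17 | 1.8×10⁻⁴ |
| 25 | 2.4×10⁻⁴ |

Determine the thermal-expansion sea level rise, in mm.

Layer 1 at 25 °C → α = 2.4×10⁻⁴ K⁻¹
Layer 2 at 13 °C → α = 1.5×10⁻⁴ K⁻¹
Layer 3 at 2 °C → α = 0.7×10⁻⁴ K⁻¹
0–300 m: 2.4×10⁻⁴ × 300 × 0.62 = 0.04464 m
0.62 × 890 × 1.5×10⁻⁴ = 0.08277 m
Layer 3: 590 × 0.7×10⁻⁴ × 0.4 = 0.01652 m
Δh = 0.04464 + 0.08277 + 0.01652 = 0.14393 m

about 140 mm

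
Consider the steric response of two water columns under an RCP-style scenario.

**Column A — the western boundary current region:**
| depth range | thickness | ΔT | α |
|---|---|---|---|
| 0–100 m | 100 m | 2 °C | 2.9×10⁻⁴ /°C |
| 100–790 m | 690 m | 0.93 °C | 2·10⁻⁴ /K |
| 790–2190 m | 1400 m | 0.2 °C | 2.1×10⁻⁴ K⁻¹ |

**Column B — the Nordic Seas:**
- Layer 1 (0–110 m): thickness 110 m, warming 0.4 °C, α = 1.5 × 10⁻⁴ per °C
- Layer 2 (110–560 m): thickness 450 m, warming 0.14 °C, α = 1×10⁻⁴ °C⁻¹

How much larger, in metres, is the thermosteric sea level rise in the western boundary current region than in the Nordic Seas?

A Layer 1: 100 × 2.9×10⁻⁴ × 2 = 0.05800 m
A Layer 2: 2×10⁻⁴ × 0.93 × 690 = 0.12834 m
A Layer 3: 2.1×10⁻⁴ × 1400 × 0.2 = 0.05880 m
A total: 0.24514 m
B 0–110 m: 0.4 × 1.5×10⁻⁴ × 110 = 0.00660 m
B 1×10⁻⁴ × 0.14 × 450 = 0.00630 m
B total: 0.01290 m
Difference: 0.24514 − 0.01290 = 0.23224 m

0.232 m larger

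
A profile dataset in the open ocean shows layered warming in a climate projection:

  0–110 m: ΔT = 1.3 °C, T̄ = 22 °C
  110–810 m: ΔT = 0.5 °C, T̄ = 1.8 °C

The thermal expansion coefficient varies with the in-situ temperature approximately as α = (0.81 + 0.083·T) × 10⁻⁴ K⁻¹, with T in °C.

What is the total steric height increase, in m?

0.0713 m

Layer 1: α = (0.81 + 0.083×22)×10⁻⁴ = 2.636×10⁻⁴ K⁻¹
Layer 2: α = (0.81 + 0.083×1.8)×10⁻⁴ = 0.9594×10⁻⁴ K⁻¹
0–110 m: 2.636×10⁻⁴ × 1.3 × 110 = 0.0376948 m
0.9594×10⁻⁴ × 0.5 × 700 = 0.033579 m
Δh = 0.0376948 + 0.033579 = 0.0712738 m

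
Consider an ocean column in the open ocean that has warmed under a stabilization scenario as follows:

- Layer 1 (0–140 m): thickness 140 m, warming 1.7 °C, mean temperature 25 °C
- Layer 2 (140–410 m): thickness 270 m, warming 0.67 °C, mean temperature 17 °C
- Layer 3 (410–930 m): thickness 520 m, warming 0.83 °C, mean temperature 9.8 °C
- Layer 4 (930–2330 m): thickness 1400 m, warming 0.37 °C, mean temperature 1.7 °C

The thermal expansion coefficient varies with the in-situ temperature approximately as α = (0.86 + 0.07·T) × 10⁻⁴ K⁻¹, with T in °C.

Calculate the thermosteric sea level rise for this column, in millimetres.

Layer 1: α = (0.86 + 0.07×25)×10⁻⁴ = 2.61×10⁻⁴ K⁻¹
Layer 2: α = (0.86 + 0.07×17)×10⁻⁴ = 2.05×10⁻⁴ K⁻¹
Layer 3: α = (0.86 + 0.07×9.8)×10⁻⁴ = 1.546×10⁻⁴ K⁻¹
Layer 4: α = (0.86 + 0.07×1.7)×10⁻⁴ = 0.979×10⁻⁴ K⁻¹
1.7 × 2.61×10⁻⁴ × 140 = 0.062118 m
Layer 2: 270 × 0.67 × 2.05×10⁻⁴ = 0.0370845 m
410–930 m: 1.546×10⁻⁴ × 520 × 0.83 = 0.06672536 m
930–2330 m: 0.979×10⁻⁴ × 1400 × 0.37 = 0.0507122 m
Δh = 0.062118 + 0.0370845 + 0.06672536 + 0.0507122 = 0.21664006 m ≈ 217 mm

217 mm of thermosteric rise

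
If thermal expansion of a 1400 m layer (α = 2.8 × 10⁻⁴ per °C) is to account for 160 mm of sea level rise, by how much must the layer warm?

0.41 K

ΔT = Δh/(αH) = 0.16 / (2.8×10⁻⁴ × 1400) ≈ 0.4082 K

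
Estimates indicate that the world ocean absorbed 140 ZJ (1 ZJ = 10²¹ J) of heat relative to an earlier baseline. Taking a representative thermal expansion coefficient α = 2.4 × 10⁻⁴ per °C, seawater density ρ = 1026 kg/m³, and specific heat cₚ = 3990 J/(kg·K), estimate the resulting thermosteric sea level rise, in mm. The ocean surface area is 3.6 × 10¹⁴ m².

22.8 mm of thermosteric rise

Per unit area: Q = 140×10²¹ / (3.6×10¹⁴) ≈ 3.889×10⁸ J/m²
Δh = αQ/(ρcₚ) = 2.4×10⁻⁴ × 3.889×10⁸ / (1026 × 3990) ≈ 0.02280 m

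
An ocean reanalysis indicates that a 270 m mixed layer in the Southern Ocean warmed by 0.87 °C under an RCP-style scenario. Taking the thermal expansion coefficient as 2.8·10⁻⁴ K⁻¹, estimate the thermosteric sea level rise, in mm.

Δh = αΔT·H = 2.8×10⁻⁴ × 0.87 × 270 = 0.065772 m

Δh = 66 mm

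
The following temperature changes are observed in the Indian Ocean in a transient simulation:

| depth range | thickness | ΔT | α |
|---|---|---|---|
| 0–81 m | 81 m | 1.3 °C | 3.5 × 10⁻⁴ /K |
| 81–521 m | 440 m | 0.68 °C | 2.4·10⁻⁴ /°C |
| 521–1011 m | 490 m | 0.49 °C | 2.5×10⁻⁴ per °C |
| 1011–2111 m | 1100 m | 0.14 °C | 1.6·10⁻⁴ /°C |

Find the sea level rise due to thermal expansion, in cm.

Layer 1: 81 × 1.3 × 3.5×10⁻⁴ = 0.036855 m
81–521 m: 2.4×10⁻⁴ × 0.68 × 440 = 0.071808 m
521–1011 m: 0.49 × 490 × 2.5×10⁻⁴ = 0.060025 m
1011–2111 m: 1100 × 0.14 × 1.6×10⁻⁴ = 0.02464 m
Δh = 0.036855 + 0.071808 + 0.060025 + 0.02464 = 0.193328 m

about 19.3 cm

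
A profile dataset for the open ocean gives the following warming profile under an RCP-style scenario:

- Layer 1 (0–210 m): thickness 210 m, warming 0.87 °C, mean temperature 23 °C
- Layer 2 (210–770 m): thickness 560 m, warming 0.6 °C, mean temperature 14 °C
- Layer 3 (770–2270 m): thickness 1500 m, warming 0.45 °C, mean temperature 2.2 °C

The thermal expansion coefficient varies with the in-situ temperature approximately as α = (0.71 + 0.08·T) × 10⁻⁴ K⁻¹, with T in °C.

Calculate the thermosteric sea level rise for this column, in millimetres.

Layer 1: α = (0.71 + 0.08×23)×10⁻⁴ = 2.55×10⁻⁴ K⁻¹
Layer 2: α = (0.71 + 0.08×14)×10⁻⁴ = 1.83×10⁻⁴ K⁻¹
Layer 3: α = (0.71 + 0.08×2.2)×10⁻⁴ = 0.886×10⁻⁴ K⁻¹
0.87 × 210 × 2.55×10⁻⁴ = 0.0465885 m
560 × 1.83×10⁻⁴ × 0.6 = 0.061488 m
1500 × 0.45 × 0.886×10⁻⁴ = 0.059805 m
Δh = 0.0465885 + 0.061488 + 0.059805 = 0.1678815 m

Δh = 170 mm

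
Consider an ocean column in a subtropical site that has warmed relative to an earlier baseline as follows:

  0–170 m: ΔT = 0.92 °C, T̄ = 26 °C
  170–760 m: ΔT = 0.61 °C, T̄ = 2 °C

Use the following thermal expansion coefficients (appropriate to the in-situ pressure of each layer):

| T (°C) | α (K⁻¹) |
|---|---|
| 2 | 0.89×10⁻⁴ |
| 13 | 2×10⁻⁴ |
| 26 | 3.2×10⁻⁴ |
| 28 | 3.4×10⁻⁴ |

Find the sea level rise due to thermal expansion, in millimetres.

Layer 1 at 26 °C → α = 3.2×10⁻⁴ K⁻¹
Layer 2 at 2 °C → α = 0.89×10⁻⁴ K⁻¹
0–170 m: 170 × 0.92 × 3.2×10⁻⁴ = 0.050048 m
170–760 m: 0.89×10⁻⁴ × 590 × 0.61 = 0.0320311 m
Δh = 0.050048 + 0.0320311 = 0.0820791 m ≈ 82.1 mm

Δh = 82.1 mm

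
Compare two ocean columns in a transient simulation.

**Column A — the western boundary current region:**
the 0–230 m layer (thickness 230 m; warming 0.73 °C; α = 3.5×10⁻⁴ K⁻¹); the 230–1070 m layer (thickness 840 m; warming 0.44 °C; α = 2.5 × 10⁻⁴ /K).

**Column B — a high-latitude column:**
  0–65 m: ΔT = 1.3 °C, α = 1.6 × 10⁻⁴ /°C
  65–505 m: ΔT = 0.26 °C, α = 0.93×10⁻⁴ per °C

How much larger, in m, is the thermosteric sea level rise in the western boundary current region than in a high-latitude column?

A 0–230 m: 3.5×10⁻⁴ × 0.73 × 230 = 0.058765 m
A 840 × 2.5×10⁻⁴ × 0.44 = 0.09240 m
A total: 0.151165 m
B 0–65 m: 1.3 × 1.6×10⁻⁴ × 65 = 0.01352 m
B 65–505 m: 440 × 0.26 × 0.93×10⁻⁴ = 0.0106392 m
B total: 0.0241592 m
Difference: 0.151165 − 0.0241592 = 0.1270058 m

Δh_A − Δh_B ≈ 0.13 m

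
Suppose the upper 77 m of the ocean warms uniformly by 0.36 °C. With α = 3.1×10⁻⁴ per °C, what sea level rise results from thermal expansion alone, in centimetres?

Δh = αΔT·H = 3.1×10⁻⁴ × 0.36 × 77 = 0.0085932 m

Δh ≈ 0.859 cm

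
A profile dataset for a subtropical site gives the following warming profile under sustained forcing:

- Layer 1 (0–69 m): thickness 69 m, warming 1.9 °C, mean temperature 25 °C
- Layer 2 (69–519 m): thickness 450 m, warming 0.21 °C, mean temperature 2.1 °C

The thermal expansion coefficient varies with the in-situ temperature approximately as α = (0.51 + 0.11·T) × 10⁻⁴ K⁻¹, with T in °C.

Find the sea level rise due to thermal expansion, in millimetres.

Δh = 49.7 mm

Layer 1: α = (0.51 + 0.11×25)×10⁻⁴ = 3.26×10⁻⁴ K⁻¹
Layer 2: α = (0.51 + 0.11×2.1)×10⁻⁴ = 0.741×10⁻⁴ K⁻¹
Layer 1: 69 × 3.26×10⁻⁴ × 1.9 = 0.0427386 m
0.21 × 450 × 0.741×10⁻⁴ = 0.00700245 m
Δh = 0.0427386 + 0.00700245 = 0.04974105 m ≈ 49.7 mm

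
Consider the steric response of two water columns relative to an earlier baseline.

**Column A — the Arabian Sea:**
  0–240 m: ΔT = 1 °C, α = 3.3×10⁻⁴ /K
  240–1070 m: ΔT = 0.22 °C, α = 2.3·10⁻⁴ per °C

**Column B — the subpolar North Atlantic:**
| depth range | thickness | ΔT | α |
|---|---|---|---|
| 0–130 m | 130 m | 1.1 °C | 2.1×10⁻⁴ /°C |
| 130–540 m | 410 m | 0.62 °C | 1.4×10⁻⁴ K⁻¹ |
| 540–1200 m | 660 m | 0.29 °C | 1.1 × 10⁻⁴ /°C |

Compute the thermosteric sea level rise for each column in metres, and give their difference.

A: 0.12 m; B: 0.087 m; difference 0.035 m

A 240 × 1 × 3.3×10⁻⁴ = 0.07920 m
A Layer 2: 2.3×10⁻⁴ × 0.22 × 830 = 0.041998 m
A total: 0.121198 m
B 130 × 2.1×10⁻⁴ × 1.1 = 0.03003 m
B 130–540 m: 0.62 × 1.4×10⁻⁴ × 410 = 0.035588 m
B 540–1200 m: 0.29 × 660 × 1.1×10⁻⁴ = 0.021054 m
B total: 0.086672 m
Difference: 0.121198 − 0.086672 = 0.034526 m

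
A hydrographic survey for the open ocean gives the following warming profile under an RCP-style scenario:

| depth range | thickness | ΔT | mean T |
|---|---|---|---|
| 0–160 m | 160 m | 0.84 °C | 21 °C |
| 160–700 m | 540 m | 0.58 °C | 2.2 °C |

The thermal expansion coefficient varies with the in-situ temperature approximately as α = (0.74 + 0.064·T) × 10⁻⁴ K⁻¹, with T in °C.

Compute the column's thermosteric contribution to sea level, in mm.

55.6 mm of thermosteric rise

Layer 1: α = (0.74 + 0.064×21)×10⁻⁴ = 2.084×10⁻⁴ K⁻¹
Layer 2: α = (0.74 + 0.064×2.2)×10⁻⁴ = 0.8808×10⁻⁴ K⁻¹
Layer 1: 2.084×10⁻⁴ × 160 × 0.84 = 0.02800896 m
160–700 m: 540 × 0.58 × 0.8808×10⁻⁴ = 0.027586656 m
Δh = 0.02800896 + 0.027586656 = 0.055595616 m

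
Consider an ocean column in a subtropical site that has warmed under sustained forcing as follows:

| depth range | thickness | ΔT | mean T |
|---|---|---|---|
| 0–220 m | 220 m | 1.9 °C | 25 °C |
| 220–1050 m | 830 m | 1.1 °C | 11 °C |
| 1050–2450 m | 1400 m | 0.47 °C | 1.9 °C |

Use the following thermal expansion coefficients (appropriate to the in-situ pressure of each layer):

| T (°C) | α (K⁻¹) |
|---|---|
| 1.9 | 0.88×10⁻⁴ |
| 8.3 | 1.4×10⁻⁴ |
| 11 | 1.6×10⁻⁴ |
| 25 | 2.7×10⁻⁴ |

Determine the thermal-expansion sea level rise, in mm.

Layer 1 at 25 °C → α = 2.7×10⁻⁴ K⁻¹
Layer 2 at 11 °C → α = 1.6×10⁻⁴ K⁻¹
Layer 3 at 1.9 °C → α = 0.88×10⁻⁴ K⁻¹
0–220 m: 1.9 × 220 × 2.7×10⁻⁴ = 0.11286 m
220–1050 m: 830 × 1.1 × 1.6×10⁻⁴ = 0.14608 m
1400 × 0.47 × 0.88×10⁻⁴ = 0.057904 m
Δh = 0.11286 + 0.14608 + 0.057904 = 0.316844 m

Δh ≈ 320 mm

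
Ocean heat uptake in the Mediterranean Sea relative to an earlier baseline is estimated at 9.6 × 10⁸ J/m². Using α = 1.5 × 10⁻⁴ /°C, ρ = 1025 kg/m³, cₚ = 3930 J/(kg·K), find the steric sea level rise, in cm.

Δh = αQ/(ρcₚ) = 1.5×10⁻⁴ × 9.6×10⁸ / (1025 × 3930) ≈ 0.035748 m

Δh = 3.57 cm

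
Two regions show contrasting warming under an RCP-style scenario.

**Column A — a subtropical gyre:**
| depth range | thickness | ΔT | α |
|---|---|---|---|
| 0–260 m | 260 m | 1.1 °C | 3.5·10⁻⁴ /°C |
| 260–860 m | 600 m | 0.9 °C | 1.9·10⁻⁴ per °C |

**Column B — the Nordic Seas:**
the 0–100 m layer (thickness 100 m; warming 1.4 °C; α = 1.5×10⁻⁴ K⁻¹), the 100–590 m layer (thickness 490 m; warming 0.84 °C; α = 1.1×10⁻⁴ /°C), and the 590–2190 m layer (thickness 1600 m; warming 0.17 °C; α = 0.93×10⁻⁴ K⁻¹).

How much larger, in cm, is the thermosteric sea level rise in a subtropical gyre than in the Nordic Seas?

A Layer 1: 3.5×10⁻⁴ × 260 × 1.1 = 0.10010 m
A Layer 2: 600 × 1.9×10⁻⁴ × 0.9 = 0.10260 m
A total: 0.20270 m
B Layer 1: 100 × 1.5×10⁻⁴ × 1.4 = 0.02100 m
B 490 × 1.1×10⁻⁴ × 0.84 = 0.045276 m
B 0.17 × 1600 × 0.93×10⁻⁴ = 0.025296 m
B total: 0.091572 m
Difference: 0.20270 − 0.091572 = 0.111128 m

11 cm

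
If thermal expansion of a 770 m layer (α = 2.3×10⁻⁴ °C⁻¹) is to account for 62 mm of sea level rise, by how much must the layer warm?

ΔT ≈ 0.350 K

ΔT = Δh/(αH) = 0.062 / (2.3×10⁻⁴ × 770) ≈ 0.3501 K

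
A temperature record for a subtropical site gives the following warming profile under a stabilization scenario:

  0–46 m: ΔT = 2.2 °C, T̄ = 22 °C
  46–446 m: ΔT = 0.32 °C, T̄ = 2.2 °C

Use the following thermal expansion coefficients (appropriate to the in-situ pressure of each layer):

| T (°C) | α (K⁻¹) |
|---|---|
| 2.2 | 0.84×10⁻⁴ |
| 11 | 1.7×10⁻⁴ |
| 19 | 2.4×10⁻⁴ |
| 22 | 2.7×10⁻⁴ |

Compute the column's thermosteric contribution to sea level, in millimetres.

Layer 1 at 22 °C → α = 2.7×10⁻⁴ K⁻¹
Layer 2 at 2.2 °C → α = 0.84×10⁻⁴ K⁻¹
2.2 × 46 × 2.7×10⁻⁴ = 0.027324 m
46–446 m: 0.84×10⁻⁴ × 400 × 0.32 = 0.010752 m
Δh = 0.027324 + 0.010752 = 0.038076 m

Δh = 38.1 mm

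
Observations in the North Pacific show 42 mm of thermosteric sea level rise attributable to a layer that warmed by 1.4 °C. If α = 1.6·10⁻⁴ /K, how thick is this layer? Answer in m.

H = Δh/(αΔT) = 0.042 / (1.6×10⁻⁴ × 1.4) = 187.5 m

H ≈ 188 m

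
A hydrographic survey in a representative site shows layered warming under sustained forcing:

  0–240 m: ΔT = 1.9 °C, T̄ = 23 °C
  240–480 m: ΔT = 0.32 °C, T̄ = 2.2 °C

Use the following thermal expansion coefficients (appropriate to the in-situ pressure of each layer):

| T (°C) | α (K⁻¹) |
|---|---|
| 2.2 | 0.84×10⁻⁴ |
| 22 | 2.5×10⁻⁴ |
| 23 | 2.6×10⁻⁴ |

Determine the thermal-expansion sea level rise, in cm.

Layer 1 at 23 °C → α = 2.6×10⁻⁴ K⁻¹
Layer 2 at 2.2 °C → α = 0.84×10⁻⁴ K⁻¹
Layer 1: 2.6×10⁻⁴ × 240 × 1.9 = 0.11856 m
0.84×10⁻⁴ × 240 × 0.32 = 0.0064512 m
Δh = 0.11856 + 0.0064512 = 0.1250112 m ≈ 12.5 cm

about 12.5 cm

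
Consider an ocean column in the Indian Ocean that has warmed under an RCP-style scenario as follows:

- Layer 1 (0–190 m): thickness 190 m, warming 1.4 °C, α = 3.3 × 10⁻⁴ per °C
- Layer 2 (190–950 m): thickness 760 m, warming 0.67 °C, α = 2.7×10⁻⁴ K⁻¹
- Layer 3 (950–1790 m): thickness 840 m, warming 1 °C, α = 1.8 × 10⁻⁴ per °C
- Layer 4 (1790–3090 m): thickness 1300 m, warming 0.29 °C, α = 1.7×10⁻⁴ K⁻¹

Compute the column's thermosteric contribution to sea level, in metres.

1.4 × 3.3×10⁻⁴ × 190 = 0.08778 m
760 × 0.67 × 2.7×10⁻⁴ = 0.137484 m
950–1790 m: 840 × 1.8×10⁻⁴ × 1 = 0.15120 m
Layer 4: 1.7×10⁻⁴ × 0.29 × 1300 = 0.06409 m
Δh = 0.08778 + 0.137484 + 0.15120 + 0.06409 = 0.440554 m

0.441 m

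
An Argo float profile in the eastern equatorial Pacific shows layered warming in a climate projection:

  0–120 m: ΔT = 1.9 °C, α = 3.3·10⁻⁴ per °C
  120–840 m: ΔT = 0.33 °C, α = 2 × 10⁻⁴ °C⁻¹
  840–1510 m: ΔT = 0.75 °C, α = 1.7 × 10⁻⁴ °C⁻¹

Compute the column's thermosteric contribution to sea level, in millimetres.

0–120 m: 120 × 1.9 × 3.3×10⁻⁴ = 0.07524 m
Layer 2: 2×10⁻⁴ × 0.33 × 720 = 0.04752 m
Layer 3: 1.7×10⁻⁴ × 0.75 × 670 = 0.085425 m
Δh = 0.07524 + 0.04752 + 0.085425 = 0.208185 m ≈ 208 mm

208 mm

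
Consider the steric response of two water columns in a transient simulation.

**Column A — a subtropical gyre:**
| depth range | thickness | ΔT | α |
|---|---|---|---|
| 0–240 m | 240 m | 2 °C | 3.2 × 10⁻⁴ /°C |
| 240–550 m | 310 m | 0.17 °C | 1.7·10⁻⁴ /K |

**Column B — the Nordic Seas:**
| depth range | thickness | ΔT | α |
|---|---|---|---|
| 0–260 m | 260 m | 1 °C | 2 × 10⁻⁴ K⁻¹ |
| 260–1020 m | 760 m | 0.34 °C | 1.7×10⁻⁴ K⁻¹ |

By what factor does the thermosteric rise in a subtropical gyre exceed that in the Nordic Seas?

≈ 1.7×

A 0–240 m: 240 × 3.2×10⁻⁴ × 2 = 0.15360 m
A Layer 2: 310 × 1.7×10⁻⁴ × 0.17 = 0.008959 m
A total: 0.162559 m
B 0–260 m: 260 × 1 × 2×10⁻⁴ = 0.05200 m
B Layer 2: 0.34 × 760 × 1.7×10⁻⁴ = 0.043928 m
B total: 0.095928 m
Ratio: 0.162559 / 0.095928 ≈ 1.695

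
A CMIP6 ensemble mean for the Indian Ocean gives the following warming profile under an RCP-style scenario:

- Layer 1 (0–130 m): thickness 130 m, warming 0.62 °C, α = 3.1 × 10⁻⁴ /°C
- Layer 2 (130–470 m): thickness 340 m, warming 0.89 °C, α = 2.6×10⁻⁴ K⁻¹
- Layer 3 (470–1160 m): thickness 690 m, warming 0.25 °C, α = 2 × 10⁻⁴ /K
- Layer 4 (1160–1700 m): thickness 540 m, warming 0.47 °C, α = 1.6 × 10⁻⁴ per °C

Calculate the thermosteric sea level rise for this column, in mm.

Layer 1: 0.62 × 3.1×10⁻⁴ × 130 = 0.024986 m
340 × 2.6×10⁻⁴ × 0.89 = 0.078676 m
470–1160 m: 690 × 0.25 × 2×10⁻⁴ = 0.03450 m
0.47 × 540 × 1.6×10⁻⁴ = 0.040608 m
Δh = 0.024986 + 0.078676 + 0.03450 + 0.040608 = 0.17877 m ≈ 179 mm

about 179 mm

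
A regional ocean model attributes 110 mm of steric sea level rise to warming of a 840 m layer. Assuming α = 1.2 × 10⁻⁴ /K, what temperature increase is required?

ΔT = Δh/(αH) = 0.11 / (1.2×10⁻⁴ × 840) ≈ 1.091 K

ΔT ≈ 1.09 K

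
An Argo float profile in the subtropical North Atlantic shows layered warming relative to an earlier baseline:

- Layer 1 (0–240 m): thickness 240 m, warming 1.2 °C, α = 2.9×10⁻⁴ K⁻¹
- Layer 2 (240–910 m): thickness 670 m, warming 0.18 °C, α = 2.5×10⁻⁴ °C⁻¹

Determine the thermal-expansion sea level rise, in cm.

Δh ≈ 11.4 cm

1.2 × 2.9×10⁻⁴ × 240 = 0.08352 m
0.18 × 670 × 2.5×10⁻⁴ = 0.03015 m
Δh = 0.08352 + 0.03015 = 0.11367 m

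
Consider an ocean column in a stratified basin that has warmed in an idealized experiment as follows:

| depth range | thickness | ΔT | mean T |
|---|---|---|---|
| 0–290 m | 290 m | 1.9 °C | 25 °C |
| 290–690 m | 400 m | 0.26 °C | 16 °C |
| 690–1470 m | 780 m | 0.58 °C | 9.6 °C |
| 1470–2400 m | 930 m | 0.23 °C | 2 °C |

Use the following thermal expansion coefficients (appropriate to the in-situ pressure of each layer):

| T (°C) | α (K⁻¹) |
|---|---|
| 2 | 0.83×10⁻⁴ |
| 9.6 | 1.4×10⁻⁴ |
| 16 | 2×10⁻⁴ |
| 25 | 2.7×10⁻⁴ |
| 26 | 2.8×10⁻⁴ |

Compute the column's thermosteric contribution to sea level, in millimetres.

about 250 mm

Layer 1 at 25 °C → α = 2.7×10⁻⁴ K⁻¹
Layer 2 at 16 °C → α = 2×10⁻⁴ K⁻¹
Layer 3 at 9.6 °C → α = 1.4×10⁻⁴ K⁻¹
Layer 4 at 2 °C → α = 0.83×10⁻⁴ K⁻¹
290 × 1.9 × 2.7×10⁻⁴ = 0.14877 m
Layer 2: 2×10⁻⁴ × 400 × 0.26 = 0.02080 m
690–1470 m: 0.58 × 1.4×10⁻⁴ × 780 = 0.063336 m
Layer 4: 930 × 0.83×10⁻⁴ × 0.23 = 0.0177537 m
Δh = 0.14877 + 0.02080 + 0.063336 + 0.0177537 = 0.2506597 m ≈ 250 mm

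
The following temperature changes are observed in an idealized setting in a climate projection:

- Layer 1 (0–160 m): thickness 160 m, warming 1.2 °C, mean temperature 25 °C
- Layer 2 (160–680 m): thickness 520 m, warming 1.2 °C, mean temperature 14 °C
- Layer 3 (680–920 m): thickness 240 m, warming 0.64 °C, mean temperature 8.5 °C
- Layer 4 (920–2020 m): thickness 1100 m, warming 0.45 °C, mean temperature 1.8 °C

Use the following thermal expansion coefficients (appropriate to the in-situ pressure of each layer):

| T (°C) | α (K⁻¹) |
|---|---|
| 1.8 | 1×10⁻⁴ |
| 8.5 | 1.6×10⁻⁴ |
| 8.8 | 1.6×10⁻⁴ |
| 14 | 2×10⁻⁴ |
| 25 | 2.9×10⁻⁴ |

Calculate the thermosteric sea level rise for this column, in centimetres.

Δh ≈ 25 cm

Layer 1 at 25 °C → α = 2.9×10⁻⁴ K⁻¹
Layer 2 at 14 °C → α = 2×10⁻⁴ K⁻¹
Layer 3 at 8.5 °C → α = 1.6×10⁻⁴ K⁻¹
Layer 4 at 1.8 °C → α = 1×10⁻⁴ K⁻¹
Layer 1: 160 × 1.2 × 2.9×10⁻⁴ = 0.05568 m
Layer 2: 1.2 × 520 × 2×10⁻⁴ = 0.12480 m
Layer 3: 240 × 0.64 × 1.6×10⁻⁴ = 0.024576 m
Layer 4: 0.45 × 1×10⁻⁴ × 1100 = 0.04950 m
Δh = 0.05568 + 0.12480 + 0.024576 + 0.04950 = 0.254556 m ≈ 25 cm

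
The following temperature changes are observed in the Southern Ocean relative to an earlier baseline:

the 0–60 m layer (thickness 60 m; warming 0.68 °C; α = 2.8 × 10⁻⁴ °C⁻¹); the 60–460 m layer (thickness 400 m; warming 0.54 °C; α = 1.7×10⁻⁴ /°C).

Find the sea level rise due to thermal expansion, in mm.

Layer 1: 2.8×10⁻⁴ × 0.68 × 60 = 0.011424 m
Layer 2: 1.7×10⁻⁴ × 0.54 × 400 = 0.03672 m
Δh = 0.011424 + 0.03672 = 0.048144 m

Δh = 48.1 mm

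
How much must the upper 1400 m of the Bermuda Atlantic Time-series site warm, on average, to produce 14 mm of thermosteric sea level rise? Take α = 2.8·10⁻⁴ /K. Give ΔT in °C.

ΔT = Δh/(αH) = 0.014 / (2.8×10⁻⁴ × 1400) ≈ 0.03571 °C

0.036 °C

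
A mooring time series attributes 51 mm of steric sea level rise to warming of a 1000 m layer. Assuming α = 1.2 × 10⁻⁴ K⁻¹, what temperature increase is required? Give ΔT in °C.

ΔT = Δh/(αH) = 0.051 / (1.2×10⁻⁴ × 1000) = 0.4250 °C

0.43 °C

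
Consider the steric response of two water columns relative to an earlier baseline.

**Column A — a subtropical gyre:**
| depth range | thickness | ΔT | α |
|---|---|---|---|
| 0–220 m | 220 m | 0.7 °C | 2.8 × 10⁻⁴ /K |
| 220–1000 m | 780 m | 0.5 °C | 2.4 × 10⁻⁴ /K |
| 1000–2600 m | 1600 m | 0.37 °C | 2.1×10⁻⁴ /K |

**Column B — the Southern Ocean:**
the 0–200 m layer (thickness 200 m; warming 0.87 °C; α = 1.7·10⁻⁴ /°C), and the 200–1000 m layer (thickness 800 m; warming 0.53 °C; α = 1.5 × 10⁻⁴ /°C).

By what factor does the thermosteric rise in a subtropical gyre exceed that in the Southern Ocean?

2.8

A 2.8×10⁻⁴ × 0.7 × 220 = 0.04312 m
A 0.5 × 780 × 2.4×10⁻⁴ = 0.09360 m
A 1600 × 2.1×10⁻⁴ × 0.37 = 0.12432 m
A total: 0.26104 m
B 1.7×10⁻⁴ × 200 × 0.87 = 0.02958 m
B 200–1000 m: 1.5×10⁻⁴ × 800 × 0.53 = 0.06360 m
B total: 0.09318 m
Ratio: 0.26104 / 0.09318 ≈ 2.801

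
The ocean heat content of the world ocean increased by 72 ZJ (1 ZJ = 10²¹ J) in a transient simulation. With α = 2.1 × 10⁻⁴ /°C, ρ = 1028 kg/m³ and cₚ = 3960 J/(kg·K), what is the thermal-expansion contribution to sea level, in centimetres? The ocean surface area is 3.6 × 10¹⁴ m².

1.03 cm of thermosteric rise

Per unit area: Q = 72×10²¹ / (3.6×10¹⁴) = 2×10⁸ J/m²
Δh = αQ/(ρcₚ) = 2.1×10⁻⁴ × 2×10⁸ / (1028 × 3960) ≈ 0.010317 m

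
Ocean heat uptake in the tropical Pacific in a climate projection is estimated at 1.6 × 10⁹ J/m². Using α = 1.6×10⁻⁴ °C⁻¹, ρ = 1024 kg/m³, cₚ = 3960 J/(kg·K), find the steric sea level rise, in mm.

Δh = αQ/(ρcₚ) = 1.6×10⁻⁴ × 1.6×10⁹ / (1024 × 3960) ≈ 0.063131 m

63.1 mm of thermosteric rise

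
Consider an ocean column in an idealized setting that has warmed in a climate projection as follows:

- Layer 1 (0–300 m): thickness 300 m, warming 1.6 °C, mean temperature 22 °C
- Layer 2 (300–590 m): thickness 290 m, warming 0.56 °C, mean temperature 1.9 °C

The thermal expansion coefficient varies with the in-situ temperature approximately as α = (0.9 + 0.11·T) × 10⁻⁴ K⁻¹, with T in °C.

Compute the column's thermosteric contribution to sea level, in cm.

Δh = 18 cm

Layer 1: α = (0.9 + 0.11×22)×10⁻⁴ = 3.32×10⁻⁴ K⁻¹
Layer 2: α = (0.9 + 0.11×1.9)×10⁻⁴ = 1.109×10⁻⁴ K⁻¹
Layer 1: 300 × 3.32×10⁻⁴ × 1.6 = 0.15936 m
300–590 m: 0.56 × 1.109×10⁻⁴ × 290 = 0.01801016 m
Δh = 0.15936 + 0.01801016 = 0.17737016 m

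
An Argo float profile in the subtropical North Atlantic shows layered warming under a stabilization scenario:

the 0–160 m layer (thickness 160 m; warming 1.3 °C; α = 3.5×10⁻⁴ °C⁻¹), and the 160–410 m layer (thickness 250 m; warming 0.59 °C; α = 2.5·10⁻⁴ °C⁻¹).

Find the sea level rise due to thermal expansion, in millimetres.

about 110 mm

Layer 1: 3.5×10⁻⁴ × 160 × 1.3 = 0.07280 m
2.5×10⁻⁴ × 250 × 0.59 = 0.036875 m
Δh = 0.07280 + 0.036875 = 0.109675 m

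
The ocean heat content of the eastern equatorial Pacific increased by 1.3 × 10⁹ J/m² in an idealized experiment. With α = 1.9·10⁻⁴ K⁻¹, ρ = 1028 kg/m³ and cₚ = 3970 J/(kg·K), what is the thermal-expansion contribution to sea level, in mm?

about 60.5 mm

Δh = αQ/(ρcₚ) = 1.9×10⁻⁴ × 1.3×10⁹ / (1028 × 3970) ≈ 0.060522 m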